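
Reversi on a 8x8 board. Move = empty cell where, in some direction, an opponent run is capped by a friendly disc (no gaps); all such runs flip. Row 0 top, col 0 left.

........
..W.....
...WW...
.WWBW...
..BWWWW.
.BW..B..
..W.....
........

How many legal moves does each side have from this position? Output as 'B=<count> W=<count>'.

Answer: B=11 W=9

Derivation:
-- B to move --
(0,1): no bracket -> illegal
(0,2): no bracket -> illegal
(0,3): no bracket -> illegal
(1,1): no bracket -> illegal
(1,3): flips 1 -> legal
(1,4): no bracket -> illegal
(1,5): flips 1 -> legal
(2,0): flips 1 -> legal
(2,1): no bracket -> illegal
(2,2): flips 1 -> legal
(2,5): no bracket -> illegal
(3,0): flips 2 -> legal
(3,5): flips 2 -> legal
(3,6): no bracket -> illegal
(3,7): flips 1 -> legal
(4,0): no bracket -> illegal
(4,1): no bracket -> illegal
(4,7): flips 4 -> legal
(5,3): flips 2 -> legal
(5,4): no bracket -> illegal
(5,6): no bracket -> illegal
(5,7): no bracket -> illegal
(6,1): no bracket -> illegal
(6,3): no bracket -> illegal
(7,1): no bracket -> illegal
(7,2): flips 2 -> legal
(7,3): flips 1 -> legal
B mobility = 11
-- W to move --
(2,2): flips 1 -> legal
(4,0): flips 1 -> legal
(4,1): flips 1 -> legal
(5,0): flips 1 -> legal
(5,3): flips 1 -> legal
(5,4): no bracket -> illegal
(5,6): no bracket -> illegal
(6,0): flips 3 -> legal
(6,1): no bracket -> illegal
(6,4): flips 1 -> legal
(6,5): flips 1 -> legal
(6,6): flips 1 -> legal
W mobility = 9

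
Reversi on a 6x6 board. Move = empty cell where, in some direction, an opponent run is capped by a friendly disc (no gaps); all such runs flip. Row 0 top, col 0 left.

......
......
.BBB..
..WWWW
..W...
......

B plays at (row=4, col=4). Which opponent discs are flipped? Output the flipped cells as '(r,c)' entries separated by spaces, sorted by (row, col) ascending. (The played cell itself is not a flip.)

Dir NW: opp run (3,3) capped by B -> flip
Dir N: opp run (3,4), next='.' -> no flip
Dir NE: opp run (3,5), next=edge -> no flip
Dir W: first cell '.' (not opp) -> no flip
Dir E: first cell '.' (not opp) -> no flip
Dir SW: first cell '.' (not opp) -> no flip
Dir S: first cell '.' (not opp) -> no flip
Dir SE: first cell '.' (not opp) -> no flip

Answer: (3,3)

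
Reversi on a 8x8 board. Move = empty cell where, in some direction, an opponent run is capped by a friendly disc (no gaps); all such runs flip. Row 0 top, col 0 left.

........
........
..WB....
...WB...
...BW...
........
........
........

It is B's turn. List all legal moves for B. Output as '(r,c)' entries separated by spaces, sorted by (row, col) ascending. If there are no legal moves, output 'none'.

Answer: (2,1) (3,2) (4,5) (5,4)

Derivation:
(1,1): no bracket -> illegal
(1,2): no bracket -> illegal
(1,3): no bracket -> illegal
(2,1): flips 1 -> legal
(2,4): no bracket -> illegal
(3,1): no bracket -> illegal
(3,2): flips 1 -> legal
(3,5): no bracket -> illegal
(4,2): no bracket -> illegal
(4,5): flips 1 -> legal
(5,3): no bracket -> illegal
(5,4): flips 1 -> legal
(5,5): no bracket -> illegal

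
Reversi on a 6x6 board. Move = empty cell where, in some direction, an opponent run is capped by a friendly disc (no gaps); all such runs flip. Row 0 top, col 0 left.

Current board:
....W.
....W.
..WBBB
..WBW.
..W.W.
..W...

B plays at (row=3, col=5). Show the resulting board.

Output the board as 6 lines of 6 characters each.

Place B at (3,5); scan 8 dirs for brackets.
Dir NW: first cell 'B' (not opp) -> no flip
Dir N: first cell 'B' (not opp) -> no flip
Dir NE: edge -> no flip
Dir W: opp run (3,4) capped by B -> flip
Dir E: edge -> no flip
Dir SW: opp run (4,4), next='.' -> no flip
Dir S: first cell '.' (not opp) -> no flip
Dir SE: edge -> no flip
All flips: (3,4)

Answer: ....W.
....W.
..WBBB
..WBBB
..W.W.
..W...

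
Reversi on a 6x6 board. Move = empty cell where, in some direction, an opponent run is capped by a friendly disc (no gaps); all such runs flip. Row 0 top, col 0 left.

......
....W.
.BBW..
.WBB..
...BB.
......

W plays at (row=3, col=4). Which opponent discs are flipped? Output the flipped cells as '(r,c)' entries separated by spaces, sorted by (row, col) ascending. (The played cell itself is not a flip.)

Dir NW: first cell 'W' (not opp) -> no flip
Dir N: first cell '.' (not opp) -> no flip
Dir NE: first cell '.' (not opp) -> no flip
Dir W: opp run (3,3) (3,2) capped by W -> flip
Dir E: first cell '.' (not opp) -> no flip
Dir SW: opp run (4,3), next='.' -> no flip
Dir S: opp run (4,4), next='.' -> no flip
Dir SE: first cell '.' (not opp) -> no flip

Answer: (3,2) (3,3)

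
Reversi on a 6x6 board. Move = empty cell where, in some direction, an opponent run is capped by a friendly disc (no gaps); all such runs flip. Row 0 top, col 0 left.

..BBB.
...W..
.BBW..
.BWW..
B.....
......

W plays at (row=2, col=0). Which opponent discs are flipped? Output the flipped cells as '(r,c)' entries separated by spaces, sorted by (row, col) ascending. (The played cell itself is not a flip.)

Dir NW: edge -> no flip
Dir N: first cell '.' (not opp) -> no flip
Dir NE: first cell '.' (not opp) -> no flip
Dir W: edge -> no flip
Dir E: opp run (2,1) (2,2) capped by W -> flip
Dir SW: edge -> no flip
Dir S: first cell '.' (not opp) -> no flip
Dir SE: opp run (3,1), next='.' -> no flip

Answer: (2,1) (2,2)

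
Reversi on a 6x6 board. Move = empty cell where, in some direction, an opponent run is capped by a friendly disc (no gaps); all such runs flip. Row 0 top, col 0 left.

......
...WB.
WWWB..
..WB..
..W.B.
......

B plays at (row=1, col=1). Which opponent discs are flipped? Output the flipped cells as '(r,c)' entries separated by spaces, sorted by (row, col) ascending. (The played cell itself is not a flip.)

Answer: (2,2)

Derivation:
Dir NW: first cell '.' (not opp) -> no flip
Dir N: first cell '.' (not opp) -> no flip
Dir NE: first cell '.' (not opp) -> no flip
Dir W: first cell '.' (not opp) -> no flip
Dir E: first cell '.' (not opp) -> no flip
Dir SW: opp run (2,0), next=edge -> no flip
Dir S: opp run (2,1), next='.' -> no flip
Dir SE: opp run (2,2) capped by B -> flip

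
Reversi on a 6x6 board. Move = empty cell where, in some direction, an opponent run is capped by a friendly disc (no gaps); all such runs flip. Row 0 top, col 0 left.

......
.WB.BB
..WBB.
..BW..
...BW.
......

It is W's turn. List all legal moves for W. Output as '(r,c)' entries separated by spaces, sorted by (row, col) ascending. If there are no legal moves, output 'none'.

(0,1): no bracket -> illegal
(0,2): flips 1 -> legal
(0,3): no bracket -> illegal
(0,4): no bracket -> illegal
(0,5): no bracket -> illegal
(1,3): flips 2 -> legal
(2,1): no bracket -> illegal
(2,5): flips 2 -> legal
(3,1): flips 1 -> legal
(3,4): no bracket -> illegal
(3,5): no bracket -> illegal
(4,1): no bracket -> illegal
(4,2): flips 2 -> legal
(5,2): no bracket -> illegal
(5,3): flips 1 -> legal
(5,4): no bracket -> illegal

Answer: (0,2) (1,3) (2,5) (3,1) (4,2) (5,3)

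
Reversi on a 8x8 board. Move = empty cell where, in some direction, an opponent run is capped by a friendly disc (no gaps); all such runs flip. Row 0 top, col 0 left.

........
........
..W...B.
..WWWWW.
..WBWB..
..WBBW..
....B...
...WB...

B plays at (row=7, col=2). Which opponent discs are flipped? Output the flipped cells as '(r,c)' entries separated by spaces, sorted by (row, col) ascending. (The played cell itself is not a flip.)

Answer: (7,3)

Derivation:
Dir NW: first cell '.' (not opp) -> no flip
Dir N: first cell '.' (not opp) -> no flip
Dir NE: first cell '.' (not opp) -> no flip
Dir W: first cell '.' (not opp) -> no flip
Dir E: opp run (7,3) capped by B -> flip
Dir SW: edge -> no flip
Dir S: edge -> no flip
Dir SE: edge -> no flip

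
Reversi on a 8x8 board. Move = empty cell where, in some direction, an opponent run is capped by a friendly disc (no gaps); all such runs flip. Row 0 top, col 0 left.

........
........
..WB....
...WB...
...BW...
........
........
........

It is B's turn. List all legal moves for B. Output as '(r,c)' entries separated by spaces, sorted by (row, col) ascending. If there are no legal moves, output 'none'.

Answer: (2,1) (3,2) (4,5) (5,4)

Derivation:
(1,1): no bracket -> illegal
(1,2): no bracket -> illegal
(1,3): no bracket -> illegal
(2,1): flips 1 -> legal
(2,4): no bracket -> illegal
(3,1): no bracket -> illegal
(3,2): flips 1 -> legal
(3,5): no bracket -> illegal
(4,2): no bracket -> illegal
(4,5): flips 1 -> legal
(5,3): no bracket -> illegal
(5,4): flips 1 -> legal
(5,5): no bracket -> illegal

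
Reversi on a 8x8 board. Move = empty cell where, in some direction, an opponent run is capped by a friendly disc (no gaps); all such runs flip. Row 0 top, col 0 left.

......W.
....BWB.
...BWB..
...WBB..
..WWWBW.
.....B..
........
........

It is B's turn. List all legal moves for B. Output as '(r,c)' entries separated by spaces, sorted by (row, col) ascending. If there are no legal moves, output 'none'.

(0,4): no bracket -> illegal
(0,5): flips 1 -> legal
(0,7): no bracket -> illegal
(1,3): flips 1 -> legal
(1,7): no bracket -> illegal
(2,2): flips 2 -> legal
(2,6): no bracket -> illegal
(3,1): no bracket -> illegal
(3,2): flips 1 -> legal
(3,6): no bracket -> illegal
(3,7): flips 1 -> legal
(4,1): flips 3 -> legal
(4,7): flips 1 -> legal
(5,1): no bracket -> illegal
(5,2): flips 1 -> legal
(5,3): flips 3 -> legal
(5,4): flips 1 -> legal
(5,6): no bracket -> illegal
(5,7): flips 1 -> legal

Answer: (0,5) (1,3) (2,2) (3,2) (3,7) (4,1) (4,7) (5,2) (5,3) (5,4) (5,7)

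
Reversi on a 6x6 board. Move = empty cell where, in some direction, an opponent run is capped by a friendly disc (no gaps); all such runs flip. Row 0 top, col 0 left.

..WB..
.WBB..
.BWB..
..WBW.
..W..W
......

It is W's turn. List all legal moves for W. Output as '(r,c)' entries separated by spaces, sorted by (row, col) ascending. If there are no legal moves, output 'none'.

(0,1): flips 2 -> legal
(0,4): flips 2 -> legal
(1,0): flips 1 -> legal
(1,4): flips 3 -> legal
(2,0): flips 1 -> legal
(2,4): flips 3 -> legal
(3,0): no bracket -> illegal
(3,1): flips 1 -> legal
(4,3): no bracket -> illegal
(4,4): flips 1 -> legal

Answer: (0,1) (0,4) (1,0) (1,4) (2,0) (2,4) (3,1) (4,4)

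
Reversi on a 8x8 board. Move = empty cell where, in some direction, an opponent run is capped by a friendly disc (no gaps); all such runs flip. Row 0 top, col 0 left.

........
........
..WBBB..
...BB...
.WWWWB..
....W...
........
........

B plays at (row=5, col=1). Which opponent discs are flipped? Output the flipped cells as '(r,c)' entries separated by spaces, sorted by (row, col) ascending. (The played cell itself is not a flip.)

Dir NW: first cell '.' (not opp) -> no flip
Dir N: opp run (4,1), next='.' -> no flip
Dir NE: opp run (4,2) capped by B -> flip
Dir W: first cell '.' (not opp) -> no flip
Dir E: first cell '.' (not opp) -> no flip
Dir SW: first cell '.' (not opp) -> no flip
Dir S: first cell '.' (not opp) -> no flip
Dir SE: first cell '.' (not opp) -> no flip

Answer: (4,2)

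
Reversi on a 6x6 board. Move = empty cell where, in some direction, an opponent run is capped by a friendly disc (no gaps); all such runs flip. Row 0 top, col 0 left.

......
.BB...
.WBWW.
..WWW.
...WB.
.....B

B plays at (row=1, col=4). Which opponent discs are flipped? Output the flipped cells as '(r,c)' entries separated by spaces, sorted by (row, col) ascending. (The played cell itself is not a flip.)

Dir NW: first cell '.' (not opp) -> no flip
Dir N: first cell '.' (not opp) -> no flip
Dir NE: first cell '.' (not opp) -> no flip
Dir W: first cell '.' (not opp) -> no flip
Dir E: first cell '.' (not opp) -> no flip
Dir SW: opp run (2,3) (3,2), next='.' -> no flip
Dir S: opp run (2,4) (3,4) capped by B -> flip
Dir SE: first cell '.' (not opp) -> no flip

Answer: (2,4) (3,4)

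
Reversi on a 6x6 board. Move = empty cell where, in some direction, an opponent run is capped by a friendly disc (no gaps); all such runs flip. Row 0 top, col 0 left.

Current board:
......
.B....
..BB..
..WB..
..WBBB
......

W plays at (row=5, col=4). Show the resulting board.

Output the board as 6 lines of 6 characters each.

Answer: ......
.B....
..BB..
..WB..
..WWBB
....W.

Derivation:
Place W at (5,4); scan 8 dirs for brackets.
Dir NW: opp run (4,3) capped by W -> flip
Dir N: opp run (4,4), next='.' -> no flip
Dir NE: opp run (4,5), next=edge -> no flip
Dir W: first cell '.' (not opp) -> no flip
Dir E: first cell '.' (not opp) -> no flip
Dir SW: edge -> no flip
Dir S: edge -> no flip
Dir SE: edge -> no flip
All flips: (4,3)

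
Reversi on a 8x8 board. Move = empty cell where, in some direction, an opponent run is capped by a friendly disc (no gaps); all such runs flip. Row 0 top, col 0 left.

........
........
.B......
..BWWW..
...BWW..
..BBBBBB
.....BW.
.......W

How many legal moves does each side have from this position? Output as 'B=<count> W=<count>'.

Answer: B=10 W=9

Derivation:
-- B to move --
(2,2): flips 2 -> legal
(2,3): flips 3 -> legal
(2,4): flips 2 -> legal
(2,5): flips 3 -> legal
(2,6): flips 2 -> legal
(3,6): flips 4 -> legal
(4,2): no bracket -> illegal
(4,6): flips 2 -> legal
(6,7): flips 1 -> legal
(7,5): flips 1 -> legal
(7,6): flips 1 -> legal
B mobility = 10
-- W to move --
(1,0): no bracket -> illegal
(1,1): no bracket -> illegal
(1,2): no bracket -> illegal
(2,0): no bracket -> illegal
(2,2): no bracket -> illegal
(2,3): no bracket -> illegal
(3,0): no bracket -> illegal
(3,1): flips 1 -> legal
(4,1): no bracket -> illegal
(4,2): flips 1 -> legal
(4,6): flips 1 -> legal
(4,7): no bracket -> illegal
(5,1): no bracket -> illegal
(6,1): flips 2 -> legal
(6,2): flips 1 -> legal
(6,3): flips 3 -> legal
(6,4): flips 2 -> legal
(6,7): flips 1 -> legal
(7,4): no bracket -> illegal
(7,5): flips 2 -> legal
(7,6): no bracket -> illegal
W mobility = 9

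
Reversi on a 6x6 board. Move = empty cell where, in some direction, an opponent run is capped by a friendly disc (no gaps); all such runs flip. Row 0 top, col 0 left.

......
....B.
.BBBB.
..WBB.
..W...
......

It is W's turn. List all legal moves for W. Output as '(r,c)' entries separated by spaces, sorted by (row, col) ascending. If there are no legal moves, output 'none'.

Answer: (0,5) (1,0) (1,2) (1,5) (3,5)

Derivation:
(0,3): no bracket -> illegal
(0,4): no bracket -> illegal
(0,5): flips 2 -> legal
(1,0): flips 1 -> legal
(1,1): no bracket -> illegal
(1,2): flips 1 -> legal
(1,3): no bracket -> illegal
(1,5): flips 2 -> legal
(2,0): no bracket -> illegal
(2,5): no bracket -> illegal
(3,0): no bracket -> illegal
(3,1): no bracket -> illegal
(3,5): flips 2 -> legal
(4,3): no bracket -> illegal
(4,4): no bracket -> illegal
(4,5): no bracket -> illegal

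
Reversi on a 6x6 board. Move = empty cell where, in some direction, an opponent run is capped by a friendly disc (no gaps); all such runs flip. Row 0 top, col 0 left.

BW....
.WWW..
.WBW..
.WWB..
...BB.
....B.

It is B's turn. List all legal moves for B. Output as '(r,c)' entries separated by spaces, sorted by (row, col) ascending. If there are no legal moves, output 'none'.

Answer: (0,2) (0,3) (0,4) (1,0) (2,0) (2,4) (3,0) (4,0) (4,2)

Derivation:
(0,2): flips 2 -> legal
(0,3): flips 2 -> legal
(0,4): flips 1 -> legal
(1,0): flips 2 -> legal
(1,4): no bracket -> illegal
(2,0): flips 1 -> legal
(2,4): flips 1 -> legal
(3,0): flips 2 -> legal
(3,4): no bracket -> illegal
(4,0): flips 1 -> legal
(4,1): no bracket -> illegal
(4,2): flips 1 -> legal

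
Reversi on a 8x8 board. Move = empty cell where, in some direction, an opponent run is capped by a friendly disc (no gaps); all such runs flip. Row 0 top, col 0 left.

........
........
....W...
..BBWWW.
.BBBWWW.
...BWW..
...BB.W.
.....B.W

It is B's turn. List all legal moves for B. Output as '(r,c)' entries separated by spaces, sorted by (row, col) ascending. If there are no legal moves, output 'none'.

(1,3): no bracket -> illegal
(1,4): flips 4 -> legal
(1,5): flips 1 -> legal
(2,3): no bracket -> illegal
(2,5): flips 1 -> legal
(2,6): flips 2 -> legal
(2,7): flips 3 -> legal
(3,7): flips 5 -> legal
(4,7): flips 3 -> legal
(5,6): flips 2 -> legal
(5,7): flips 1 -> legal
(6,5): flips 1 -> legal
(6,7): no bracket -> illegal
(7,6): no bracket -> illegal

Answer: (1,4) (1,5) (2,5) (2,6) (2,7) (3,7) (4,7) (5,6) (5,7) (6,5)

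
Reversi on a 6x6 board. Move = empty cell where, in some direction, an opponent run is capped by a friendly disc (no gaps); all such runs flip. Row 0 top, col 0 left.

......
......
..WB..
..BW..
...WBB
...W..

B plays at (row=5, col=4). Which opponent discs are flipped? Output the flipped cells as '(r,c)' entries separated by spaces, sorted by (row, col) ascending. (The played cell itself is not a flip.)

Dir NW: opp run (4,3) capped by B -> flip
Dir N: first cell 'B' (not opp) -> no flip
Dir NE: first cell 'B' (not opp) -> no flip
Dir W: opp run (5,3), next='.' -> no flip
Dir E: first cell '.' (not opp) -> no flip
Dir SW: edge -> no flip
Dir S: edge -> no flip
Dir SE: edge -> no flip

Answer: (4,3)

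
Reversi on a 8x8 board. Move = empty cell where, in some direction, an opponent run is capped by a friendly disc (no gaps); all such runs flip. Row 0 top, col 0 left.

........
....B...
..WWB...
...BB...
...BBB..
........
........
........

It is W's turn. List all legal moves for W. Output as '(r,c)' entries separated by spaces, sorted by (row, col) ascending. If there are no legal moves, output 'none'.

(0,3): no bracket -> illegal
(0,4): no bracket -> illegal
(0,5): flips 1 -> legal
(1,3): no bracket -> illegal
(1,5): no bracket -> illegal
(2,5): flips 1 -> legal
(3,2): no bracket -> illegal
(3,5): no bracket -> illegal
(3,6): no bracket -> illegal
(4,2): no bracket -> illegal
(4,6): no bracket -> illegal
(5,2): no bracket -> illegal
(5,3): flips 2 -> legal
(5,4): no bracket -> illegal
(5,5): flips 2 -> legal
(5,6): flips 2 -> legal

Answer: (0,5) (2,5) (5,3) (5,5) (5,6)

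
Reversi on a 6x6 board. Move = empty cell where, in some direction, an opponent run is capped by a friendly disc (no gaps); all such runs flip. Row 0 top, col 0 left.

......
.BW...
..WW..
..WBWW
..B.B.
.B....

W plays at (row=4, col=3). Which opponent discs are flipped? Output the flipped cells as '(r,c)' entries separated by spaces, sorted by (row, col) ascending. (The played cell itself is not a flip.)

Dir NW: first cell 'W' (not opp) -> no flip
Dir N: opp run (3,3) capped by W -> flip
Dir NE: first cell 'W' (not opp) -> no flip
Dir W: opp run (4,2), next='.' -> no flip
Dir E: opp run (4,4), next='.' -> no flip
Dir SW: first cell '.' (not opp) -> no flip
Dir S: first cell '.' (not opp) -> no flip
Dir SE: first cell '.' (not opp) -> no flip

Answer: (3,3)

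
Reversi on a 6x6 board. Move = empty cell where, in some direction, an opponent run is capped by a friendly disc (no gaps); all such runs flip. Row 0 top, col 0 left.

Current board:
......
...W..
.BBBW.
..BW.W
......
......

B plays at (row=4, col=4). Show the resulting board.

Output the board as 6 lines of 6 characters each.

Place B at (4,4); scan 8 dirs for brackets.
Dir NW: opp run (3,3) capped by B -> flip
Dir N: first cell '.' (not opp) -> no flip
Dir NE: opp run (3,5), next=edge -> no flip
Dir W: first cell '.' (not opp) -> no flip
Dir E: first cell '.' (not opp) -> no flip
Dir SW: first cell '.' (not opp) -> no flip
Dir S: first cell '.' (not opp) -> no flip
Dir SE: first cell '.' (not opp) -> no flip
All flips: (3,3)

Answer: ......
...W..
.BBBW.
..BB.W
....B.
......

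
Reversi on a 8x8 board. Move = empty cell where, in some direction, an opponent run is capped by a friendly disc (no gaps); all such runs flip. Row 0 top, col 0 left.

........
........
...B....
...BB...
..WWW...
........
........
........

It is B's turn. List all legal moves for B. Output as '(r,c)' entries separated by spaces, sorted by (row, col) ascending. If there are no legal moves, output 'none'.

Answer: (5,1) (5,2) (5,3) (5,4) (5,5)

Derivation:
(3,1): no bracket -> illegal
(3,2): no bracket -> illegal
(3,5): no bracket -> illegal
(4,1): no bracket -> illegal
(4,5): no bracket -> illegal
(5,1): flips 1 -> legal
(5,2): flips 1 -> legal
(5,3): flips 1 -> legal
(5,4): flips 1 -> legal
(5,5): flips 1 -> legal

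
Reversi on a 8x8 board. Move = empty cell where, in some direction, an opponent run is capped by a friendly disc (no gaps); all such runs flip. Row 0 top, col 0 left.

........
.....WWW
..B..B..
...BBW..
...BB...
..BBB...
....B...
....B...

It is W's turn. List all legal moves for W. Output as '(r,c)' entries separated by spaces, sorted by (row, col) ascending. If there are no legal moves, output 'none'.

(1,1): no bracket -> illegal
(1,2): no bracket -> illegal
(1,3): no bracket -> illegal
(1,4): no bracket -> illegal
(2,1): no bracket -> illegal
(2,3): no bracket -> illegal
(2,4): no bracket -> illegal
(2,6): no bracket -> illegal
(3,1): no bracket -> illegal
(3,2): flips 2 -> legal
(3,6): no bracket -> illegal
(4,1): no bracket -> illegal
(4,2): no bracket -> illegal
(4,5): no bracket -> illegal
(5,1): no bracket -> illegal
(5,5): no bracket -> illegal
(6,1): flips 4 -> legal
(6,2): flips 2 -> legal
(6,3): no bracket -> illegal
(6,5): no bracket -> illegal
(7,3): no bracket -> illegal
(7,5): no bracket -> illegal

Answer: (3,2) (6,1) (6,2)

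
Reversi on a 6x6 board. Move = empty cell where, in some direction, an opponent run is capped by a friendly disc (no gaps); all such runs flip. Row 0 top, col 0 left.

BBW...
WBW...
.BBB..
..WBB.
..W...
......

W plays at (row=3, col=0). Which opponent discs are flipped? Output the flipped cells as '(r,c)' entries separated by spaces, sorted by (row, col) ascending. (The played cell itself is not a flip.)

Answer: (2,1)

Derivation:
Dir NW: edge -> no flip
Dir N: first cell '.' (not opp) -> no flip
Dir NE: opp run (2,1) capped by W -> flip
Dir W: edge -> no flip
Dir E: first cell '.' (not opp) -> no flip
Dir SW: edge -> no flip
Dir S: first cell '.' (not opp) -> no flip
Dir SE: first cell '.' (not opp) -> no flip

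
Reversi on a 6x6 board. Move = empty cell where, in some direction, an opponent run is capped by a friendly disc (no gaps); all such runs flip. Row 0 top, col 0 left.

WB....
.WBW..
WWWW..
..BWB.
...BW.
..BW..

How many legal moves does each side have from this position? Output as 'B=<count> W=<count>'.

Answer: B=7 W=10

Derivation:
-- B to move --
(0,2): no bracket -> illegal
(0,3): flips 3 -> legal
(0,4): no bracket -> illegal
(1,0): flips 2 -> legal
(1,4): flips 2 -> legal
(2,4): no bracket -> illegal
(3,0): flips 1 -> legal
(3,1): flips 2 -> legal
(3,5): no bracket -> illegal
(4,2): no bracket -> illegal
(4,5): flips 1 -> legal
(5,4): flips 2 -> legal
(5,5): no bracket -> illegal
B mobility = 7
-- W to move --
(0,2): flips 2 -> legal
(0,3): flips 1 -> legal
(1,0): no bracket -> illegal
(2,4): flips 1 -> legal
(2,5): no bracket -> illegal
(3,1): flips 1 -> legal
(3,5): flips 1 -> legal
(4,1): flips 1 -> legal
(4,2): flips 2 -> legal
(4,5): flips 1 -> legal
(5,1): flips 1 -> legal
(5,4): flips 2 -> legal
W mobility = 10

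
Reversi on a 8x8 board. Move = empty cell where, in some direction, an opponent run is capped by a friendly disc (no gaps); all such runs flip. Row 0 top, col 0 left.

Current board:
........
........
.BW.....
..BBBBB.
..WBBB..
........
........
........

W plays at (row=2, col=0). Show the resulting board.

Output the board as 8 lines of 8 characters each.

Answer: ........
........
WWW.....
..BBBBB.
..WBBB..
........
........
........

Derivation:
Place W at (2,0); scan 8 dirs for brackets.
Dir NW: edge -> no flip
Dir N: first cell '.' (not opp) -> no flip
Dir NE: first cell '.' (not opp) -> no flip
Dir W: edge -> no flip
Dir E: opp run (2,1) capped by W -> flip
Dir SW: edge -> no flip
Dir S: first cell '.' (not opp) -> no flip
Dir SE: first cell '.' (not opp) -> no flip
All flips: (2,1)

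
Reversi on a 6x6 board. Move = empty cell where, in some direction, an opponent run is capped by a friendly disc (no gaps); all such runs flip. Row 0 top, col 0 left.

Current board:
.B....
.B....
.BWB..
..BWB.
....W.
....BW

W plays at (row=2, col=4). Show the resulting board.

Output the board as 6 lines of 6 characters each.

Answer: .B....
.B....
.BWWW.
..BWW.
....W.
....BW

Derivation:
Place W at (2,4); scan 8 dirs for brackets.
Dir NW: first cell '.' (not opp) -> no flip
Dir N: first cell '.' (not opp) -> no flip
Dir NE: first cell '.' (not opp) -> no flip
Dir W: opp run (2,3) capped by W -> flip
Dir E: first cell '.' (not opp) -> no flip
Dir SW: first cell 'W' (not opp) -> no flip
Dir S: opp run (3,4) capped by W -> flip
Dir SE: first cell '.' (not opp) -> no flip
All flips: (2,3) (3,4)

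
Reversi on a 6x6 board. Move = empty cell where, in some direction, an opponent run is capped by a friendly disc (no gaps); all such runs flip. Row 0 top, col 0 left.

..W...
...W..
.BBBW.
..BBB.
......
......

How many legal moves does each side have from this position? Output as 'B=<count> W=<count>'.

Answer: B=5 W=5

Derivation:
-- B to move --
(0,1): no bracket -> illegal
(0,3): flips 1 -> legal
(0,4): flips 1 -> legal
(1,1): no bracket -> illegal
(1,2): no bracket -> illegal
(1,4): flips 1 -> legal
(1,5): flips 1 -> legal
(2,5): flips 1 -> legal
(3,5): no bracket -> illegal
B mobility = 5
-- W to move --
(1,0): no bracket -> illegal
(1,1): no bracket -> illegal
(1,2): no bracket -> illegal
(1,4): no bracket -> illegal
(2,0): flips 3 -> legal
(2,5): no bracket -> illegal
(3,0): no bracket -> illegal
(3,1): flips 1 -> legal
(3,5): no bracket -> illegal
(4,1): no bracket -> illegal
(4,2): flips 1 -> legal
(4,3): flips 2 -> legal
(4,4): flips 1 -> legal
(4,5): no bracket -> illegal
W mobility = 5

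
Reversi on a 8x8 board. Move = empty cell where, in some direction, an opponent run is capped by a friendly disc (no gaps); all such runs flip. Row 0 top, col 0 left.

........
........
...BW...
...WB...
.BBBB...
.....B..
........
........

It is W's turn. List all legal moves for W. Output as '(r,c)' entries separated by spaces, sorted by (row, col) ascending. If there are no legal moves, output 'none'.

(1,2): no bracket -> illegal
(1,3): flips 1 -> legal
(1,4): no bracket -> illegal
(2,2): flips 1 -> legal
(2,5): no bracket -> illegal
(3,0): no bracket -> illegal
(3,1): no bracket -> illegal
(3,2): no bracket -> illegal
(3,5): flips 1 -> legal
(4,0): no bracket -> illegal
(4,5): no bracket -> illegal
(4,6): no bracket -> illegal
(5,0): no bracket -> illegal
(5,1): flips 1 -> legal
(5,2): no bracket -> illegal
(5,3): flips 1 -> legal
(5,4): flips 2 -> legal
(5,6): no bracket -> illegal
(6,4): no bracket -> illegal
(6,5): no bracket -> illegal
(6,6): flips 2 -> legal

Answer: (1,3) (2,2) (3,5) (5,1) (5,3) (5,4) (6,6)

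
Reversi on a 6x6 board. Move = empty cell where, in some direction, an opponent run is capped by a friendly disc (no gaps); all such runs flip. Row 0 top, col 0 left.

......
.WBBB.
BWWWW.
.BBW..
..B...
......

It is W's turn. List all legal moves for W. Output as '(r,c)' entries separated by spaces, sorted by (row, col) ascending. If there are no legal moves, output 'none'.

(0,1): flips 1 -> legal
(0,2): flips 2 -> legal
(0,3): flips 2 -> legal
(0,4): flips 2 -> legal
(0,5): flips 1 -> legal
(1,0): no bracket -> illegal
(1,5): flips 3 -> legal
(2,5): no bracket -> illegal
(3,0): flips 2 -> legal
(4,0): flips 1 -> legal
(4,1): flips 2 -> legal
(4,3): flips 1 -> legal
(5,1): flips 1 -> legal
(5,2): flips 2 -> legal
(5,3): no bracket -> illegal

Answer: (0,1) (0,2) (0,3) (0,4) (0,5) (1,5) (3,0) (4,0) (4,1) (4,3) (5,1) (5,2)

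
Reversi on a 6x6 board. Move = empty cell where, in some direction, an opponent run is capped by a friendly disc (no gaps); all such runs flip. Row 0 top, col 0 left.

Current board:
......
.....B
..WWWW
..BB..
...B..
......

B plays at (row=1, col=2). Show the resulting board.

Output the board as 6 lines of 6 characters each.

Place B at (1,2); scan 8 dirs for brackets.
Dir NW: first cell '.' (not opp) -> no flip
Dir N: first cell '.' (not opp) -> no flip
Dir NE: first cell '.' (not opp) -> no flip
Dir W: first cell '.' (not opp) -> no flip
Dir E: first cell '.' (not opp) -> no flip
Dir SW: first cell '.' (not opp) -> no flip
Dir S: opp run (2,2) capped by B -> flip
Dir SE: opp run (2,3), next='.' -> no flip
All flips: (2,2)

Answer: ......
..B..B
..BWWW
..BB..
...B..
......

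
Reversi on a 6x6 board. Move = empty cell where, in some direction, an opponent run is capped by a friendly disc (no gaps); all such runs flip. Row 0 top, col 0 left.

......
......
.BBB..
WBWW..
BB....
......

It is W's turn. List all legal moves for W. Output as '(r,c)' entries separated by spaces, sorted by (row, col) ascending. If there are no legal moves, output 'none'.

Answer: (1,0) (1,1) (1,2) (1,3) (1,4) (5,0) (5,2)

Derivation:
(1,0): flips 1 -> legal
(1,1): flips 1 -> legal
(1,2): flips 2 -> legal
(1,3): flips 1 -> legal
(1,4): flips 1 -> legal
(2,0): no bracket -> illegal
(2,4): no bracket -> illegal
(3,4): no bracket -> illegal
(4,2): no bracket -> illegal
(5,0): flips 2 -> legal
(5,1): no bracket -> illegal
(5,2): flips 1 -> legal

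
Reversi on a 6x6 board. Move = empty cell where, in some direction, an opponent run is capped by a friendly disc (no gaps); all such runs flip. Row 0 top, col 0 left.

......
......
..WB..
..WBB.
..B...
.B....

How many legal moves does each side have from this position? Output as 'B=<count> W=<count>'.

Answer: B=5 W=5

Derivation:
-- B to move --
(1,1): flips 1 -> legal
(1,2): flips 2 -> legal
(1,3): no bracket -> illegal
(2,1): flips 1 -> legal
(3,1): flips 1 -> legal
(4,1): flips 1 -> legal
(4,3): no bracket -> illegal
B mobility = 5
-- W to move --
(1,2): no bracket -> illegal
(1,3): no bracket -> illegal
(1,4): flips 1 -> legal
(2,4): flips 1 -> legal
(2,5): no bracket -> illegal
(3,1): no bracket -> illegal
(3,5): flips 2 -> legal
(4,0): no bracket -> illegal
(4,1): no bracket -> illegal
(4,3): no bracket -> illegal
(4,4): flips 1 -> legal
(4,5): no bracket -> illegal
(5,0): no bracket -> illegal
(5,2): flips 1 -> legal
(5,3): no bracket -> illegal
W mobility = 5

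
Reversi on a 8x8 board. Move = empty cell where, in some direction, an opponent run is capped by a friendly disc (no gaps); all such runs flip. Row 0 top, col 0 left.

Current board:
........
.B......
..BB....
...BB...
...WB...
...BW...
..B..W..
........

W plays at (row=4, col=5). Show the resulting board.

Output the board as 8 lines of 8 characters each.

Answer: ........
.B......
..BB....
...BB...
...WWW..
...BW...
..B..W..
........

Derivation:
Place W at (4,5); scan 8 dirs for brackets.
Dir NW: opp run (3,4) (2,3), next='.' -> no flip
Dir N: first cell '.' (not opp) -> no flip
Dir NE: first cell '.' (not opp) -> no flip
Dir W: opp run (4,4) capped by W -> flip
Dir E: first cell '.' (not opp) -> no flip
Dir SW: first cell 'W' (not opp) -> no flip
Dir S: first cell '.' (not opp) -> no flip
Dir SE: first cell '.' (not opp) -> no flip
All flips: (4,4)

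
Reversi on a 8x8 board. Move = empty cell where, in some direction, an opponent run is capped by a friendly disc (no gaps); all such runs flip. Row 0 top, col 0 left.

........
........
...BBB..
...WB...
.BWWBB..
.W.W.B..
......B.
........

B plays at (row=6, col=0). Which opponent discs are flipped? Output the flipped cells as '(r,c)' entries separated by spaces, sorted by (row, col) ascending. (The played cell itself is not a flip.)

Dir NW: edge -> no flip
Dir N: first cell '.' (not opp) -> no flip
Dir NE: opp run (5,1) (4,2) (3,3) capped by B -> flip
Dir W: edge -> no flip
Dir E: first cell '.' (not opp) -> no flip
Dir SW: edge -> no flip
Dir S: first cell '.' (not opp) -> no flip
Dir SE: first cell '.' (not opp) -> no flip

Answer: (3,3) (4,2) (5,1)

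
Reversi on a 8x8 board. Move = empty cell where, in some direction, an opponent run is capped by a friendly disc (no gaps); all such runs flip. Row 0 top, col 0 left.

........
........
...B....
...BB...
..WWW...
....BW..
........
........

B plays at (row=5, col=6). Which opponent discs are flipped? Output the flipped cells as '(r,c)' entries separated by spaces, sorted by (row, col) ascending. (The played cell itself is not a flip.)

Dir NW: first cell '.' (not opp) -> no flip
Dir N: first cell '.' (not opp) -> no flip
Dir NE: first cell '.' (not opp) -> no flip
Dir W: opp run (5,5) capped by B -> flip
Dir E: first cell '.' (not opp) -> no flip
Dir SW: first cell '.' (not opp) -> no flip
Dir S: first cell '.' (not opp) -> no flip
Dir SE: first cell '.' (not opp) -> no flip

Answer: (5,5)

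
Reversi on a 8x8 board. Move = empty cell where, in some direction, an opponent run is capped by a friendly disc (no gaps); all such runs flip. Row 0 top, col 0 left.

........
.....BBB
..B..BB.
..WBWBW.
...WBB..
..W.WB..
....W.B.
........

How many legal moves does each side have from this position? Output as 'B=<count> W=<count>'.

-- B to move --
(2,1): no bracket -> illegal
(2,3): flips 1 -> legal
(2,4): flips 1 -> legal
(2,7): flips 1 -> legal
(3,1): flips 1 -> legal
(3,7): flips 1 -> legal
(4,1): no bracket -> illegal
(4,2): flips 2 -> legal
(4,6): flips 1 -> legal
(4,7): flips 1 -> legal
(5,1): no bracket -> illegal
(5,3): flips 2 -> legal
(6,1): flips 3 -> legal
(6,2): no bracket -> illegal
(6,3): flips 1 -> legal
(6,5): no bracket -> illegal
(7,3): flips 1 -> legal
(7,4): flips 2 -> legal
(7,5): no bracket -> illegal
B mobility = 13
-- W to move --
(0,4): no bracket -> illegal
(0,5): no bracket -> illegal
(0,6): flips 2 -> legal
(0,7): flips 2 -> legal
(1,1): no bracket -> illegal
(1,2): flips 1 -> legal
(1,3): no bracket -> illegal
(1,4): flips 1 -> legal
(2,1): no bracket -> illegal
(2,3): flips 1 -> legal
(2,4): no bracket -> illegal
(2,7): no bracket -> illegal
(3,1): no bracket -> illegal
(3,7): no bracket -> illegal
(4,2): no bracket -> illegal
(4,6): flips 3 -> legal
(5,3): no bracket -> illegal
(5,6): flips 2 -> legal
(5,7): no bracket -> illegal
(6,5): no bracket -> illegal
(6,7): no bracket -> illegal
(7,5): no bracket -> illegal
(7,6): no bracket -> illegal
(7,7): no bracket -> illegal
W mobility = 7

Answer: B=13 W=7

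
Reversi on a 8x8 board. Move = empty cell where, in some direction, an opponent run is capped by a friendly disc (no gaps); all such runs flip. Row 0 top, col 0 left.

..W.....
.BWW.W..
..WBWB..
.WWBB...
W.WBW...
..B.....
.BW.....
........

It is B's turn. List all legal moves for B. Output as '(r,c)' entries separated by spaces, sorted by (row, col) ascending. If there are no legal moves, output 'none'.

Answer: (0,1) (0,3) (0,5) (0,6) (1,4) (2,1) (3,0) (4,1) (4,5) (5,1) (5,4) (5,5) (6,3) (7,2)

Derivation:
(0,1): flips 1 -> legal
(0,3): flips 1 -> legal
(0,4): no bracket -> illegal
(0,5): flips 1 -> legal
(0,6): flips 2 -> legal
(1,4): flips 3 -> legal
(1,6): no bracket -> illegal
(2,0): no bracket -> illegal
(2,1): flips 2 -> legal
(2,6): no bracket -> illegal
(3,0): flips 2 -> legal
(3,5): no bracket -> illegal
(4,1): flips 2 -> legal
(4,5): flips 1 -> legal
(5,0): no bracket -> illegal
(5,1): flips 1 -> legal
(5,3): no bracket -> illegal
(5,4): flips 1 -> legal
(5,5): flips 1 -> legal
(6,3): flips 1 -> legal
(7,1): no bracket -> illegal
(7,2): flips 1 -> legal
(7,3): no bracket -> illegal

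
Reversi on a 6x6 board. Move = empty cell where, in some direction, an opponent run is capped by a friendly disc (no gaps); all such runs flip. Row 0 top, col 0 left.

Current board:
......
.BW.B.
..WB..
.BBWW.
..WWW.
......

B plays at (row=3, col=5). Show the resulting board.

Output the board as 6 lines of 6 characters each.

Answer: ......
.BW.B.
..WB..
.BBBBB
..WWW.
......

Derivation:
Place B at (3,5); scan 8 dirs for brackets.
Dir NW: first cell '.' (not opp) -> no flip
Dir N: first cell '.' (not opp) -> no flip
Dir NE: edge -> no flip
Dir W: opp run (3,4) (3,3) capped by B -> flip
Dir E: edge -> no flip
Dir SW: opp run (4,4), next='.' -> no flip
Dir S: first cell '.' (not opp) -> no flip
Dir SE: edge -> no flip
All flips: (3,3) (3,4)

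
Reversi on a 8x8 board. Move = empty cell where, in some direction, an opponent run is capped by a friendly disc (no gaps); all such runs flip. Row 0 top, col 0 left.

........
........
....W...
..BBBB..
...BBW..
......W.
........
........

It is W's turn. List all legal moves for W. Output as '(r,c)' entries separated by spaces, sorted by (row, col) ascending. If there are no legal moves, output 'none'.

Answer: (2,3) (2,5) (4,2) (4,6) (5,4)

Derivation:
(2,1): no bracket -> illegal
(2,2): no bracket -> illegal
(2,3): flips 1 -> legal
(2,5): flips 1 -> legal
(2,6): no bracket -> illegal
(3,1): no bracket -> illegal
(3,6): no bracket -> illegal
(4,1): no bracket -> illegal
(4,2): flips 3 -> legal
(4,6): flips 1 -> legal
(5,2): no bracket -> illegal
(5,3): no bracket -> illegal
(5,4): flips 2 -> legal
(5,5): no bracket -> illegal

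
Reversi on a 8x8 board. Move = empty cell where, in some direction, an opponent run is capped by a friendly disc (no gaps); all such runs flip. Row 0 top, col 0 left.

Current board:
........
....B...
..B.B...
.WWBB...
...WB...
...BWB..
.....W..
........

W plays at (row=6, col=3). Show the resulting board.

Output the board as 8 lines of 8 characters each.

Answer: ........
....B...
..B.B...
.WWBB...
...WB...
...WWB..
...W.W..
........

Derivation:
Place W at (6,3); scan 8 dirs for brackets.
Dir NW: first cell '.' (not opp) -> no flip
Dir N: opp run (5,3) capped by W -> flip
Dir NE: first cell 'W' (not opp) -> no flip
Dir W: first cell '.' (not opp) -> no flip
Dir E: first cell '.' (not opp) -> no flip
Dir SW: first cell '.' (not opp) -> no flip
Dir S: first cell '.' (not opp) -> no flip
Dir SE: first cell '.' (not opp) -> no flip
All flips: (5,3)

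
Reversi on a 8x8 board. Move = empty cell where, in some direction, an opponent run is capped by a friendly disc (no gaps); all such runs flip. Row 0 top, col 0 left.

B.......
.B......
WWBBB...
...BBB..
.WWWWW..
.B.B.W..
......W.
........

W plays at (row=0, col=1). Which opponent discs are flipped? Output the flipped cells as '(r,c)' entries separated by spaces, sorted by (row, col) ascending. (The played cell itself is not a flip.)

Answer: (1,1)

Derivation:
Dir NW: edge -> no flip
Dir N: edge -> no flip
Dir NE: edge -> no flip
Dir W: opp run (0,0), next=edge -> no flip
Dir E: first cell '.' (not opp) -> no flip
Dir SW: first cell '.' (not opp) -> no flip
Dir S: opp run (1,1) capped by W -> flip
Dir SE: first cell '.' (not opp) -> no flip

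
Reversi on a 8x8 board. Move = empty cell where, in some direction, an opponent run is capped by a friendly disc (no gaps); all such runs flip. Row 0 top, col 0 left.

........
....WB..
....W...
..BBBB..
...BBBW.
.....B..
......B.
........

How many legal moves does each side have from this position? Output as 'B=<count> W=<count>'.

Answer: B=5 W=5

Derivation:
-- B to move --
(0,3): no bracket -> illegal
(0,4): flips 2 -> legal
(0,5): no bracket -> illegal
(1,3): flips 2 -> legal
(2,3): no bracket -> illegal
(2,5): no bracket -> illegal
(3,6): no bracket -> illegal
(3,7): flips 1 -> legal
(4,7): flips 1 -> legal
(5,6): no bracket -> illegal
(5,7): flips 1 -> legal
B mobility = 5
-- W to move --
(0,4): no bracket -> illegal
(0,5): no bracket -> illegal
(0,6): flips 1 -> legal
(1,6): flips 1 -> legal
(2,1): no bracket -> illegal
(2,2): no bracket -> illegal
(2,3): no bracket -> illegal
(2,5): no bracket -> illegal
(2,6): no bracket -> illegal
(3,1): no bracket -> illegal
(3,6): no bracket -> illegal
(4,1): no bracket -> illegal
(4,2): flips 4 -> legal
(5,2): no bracket -> illegal
(5,3): no bracket -> illegal
(5,4): flips 2 -> legal
(5,6): no bracket -> illegal
(5,7): no bracket -> illegal
(6,4): flips 1 -> legal
(6,5): no bracket -> illegal
(6,7): no bracket -> illegal
(7,5): no bracket -> illegal
(7,6): no bracket -> illegal
(7,7): no bracket -> illegal
W mobility = 5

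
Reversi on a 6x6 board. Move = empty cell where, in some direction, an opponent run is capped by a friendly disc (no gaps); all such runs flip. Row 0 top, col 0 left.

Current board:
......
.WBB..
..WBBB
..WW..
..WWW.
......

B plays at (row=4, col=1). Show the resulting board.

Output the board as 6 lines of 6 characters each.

Answer: ......
.WBB..
..WBBB
..BW..
.BWWW.
......

Derivation:
Place B at (4,1); scan 8 dirs for brackets.
Dir NW: first cell '.' (not opp) -> no flip
Dir N: first cell '.' (not opp) -> no flip
Dir NE: opp run (3,2) capped by B -> flip
Dir W: first cell '.' (not opp) -> no flip
Dir E: opp run (4,2) (4,3) (4,4), next='.' -> no flip
Dir SW: first cell '.' (not opp) -> no flip
Dir S: first cell '.' (not opp) -> no flip
Dir SE: first cell '.' (not opp) -> no flip
All flips: (3,2)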